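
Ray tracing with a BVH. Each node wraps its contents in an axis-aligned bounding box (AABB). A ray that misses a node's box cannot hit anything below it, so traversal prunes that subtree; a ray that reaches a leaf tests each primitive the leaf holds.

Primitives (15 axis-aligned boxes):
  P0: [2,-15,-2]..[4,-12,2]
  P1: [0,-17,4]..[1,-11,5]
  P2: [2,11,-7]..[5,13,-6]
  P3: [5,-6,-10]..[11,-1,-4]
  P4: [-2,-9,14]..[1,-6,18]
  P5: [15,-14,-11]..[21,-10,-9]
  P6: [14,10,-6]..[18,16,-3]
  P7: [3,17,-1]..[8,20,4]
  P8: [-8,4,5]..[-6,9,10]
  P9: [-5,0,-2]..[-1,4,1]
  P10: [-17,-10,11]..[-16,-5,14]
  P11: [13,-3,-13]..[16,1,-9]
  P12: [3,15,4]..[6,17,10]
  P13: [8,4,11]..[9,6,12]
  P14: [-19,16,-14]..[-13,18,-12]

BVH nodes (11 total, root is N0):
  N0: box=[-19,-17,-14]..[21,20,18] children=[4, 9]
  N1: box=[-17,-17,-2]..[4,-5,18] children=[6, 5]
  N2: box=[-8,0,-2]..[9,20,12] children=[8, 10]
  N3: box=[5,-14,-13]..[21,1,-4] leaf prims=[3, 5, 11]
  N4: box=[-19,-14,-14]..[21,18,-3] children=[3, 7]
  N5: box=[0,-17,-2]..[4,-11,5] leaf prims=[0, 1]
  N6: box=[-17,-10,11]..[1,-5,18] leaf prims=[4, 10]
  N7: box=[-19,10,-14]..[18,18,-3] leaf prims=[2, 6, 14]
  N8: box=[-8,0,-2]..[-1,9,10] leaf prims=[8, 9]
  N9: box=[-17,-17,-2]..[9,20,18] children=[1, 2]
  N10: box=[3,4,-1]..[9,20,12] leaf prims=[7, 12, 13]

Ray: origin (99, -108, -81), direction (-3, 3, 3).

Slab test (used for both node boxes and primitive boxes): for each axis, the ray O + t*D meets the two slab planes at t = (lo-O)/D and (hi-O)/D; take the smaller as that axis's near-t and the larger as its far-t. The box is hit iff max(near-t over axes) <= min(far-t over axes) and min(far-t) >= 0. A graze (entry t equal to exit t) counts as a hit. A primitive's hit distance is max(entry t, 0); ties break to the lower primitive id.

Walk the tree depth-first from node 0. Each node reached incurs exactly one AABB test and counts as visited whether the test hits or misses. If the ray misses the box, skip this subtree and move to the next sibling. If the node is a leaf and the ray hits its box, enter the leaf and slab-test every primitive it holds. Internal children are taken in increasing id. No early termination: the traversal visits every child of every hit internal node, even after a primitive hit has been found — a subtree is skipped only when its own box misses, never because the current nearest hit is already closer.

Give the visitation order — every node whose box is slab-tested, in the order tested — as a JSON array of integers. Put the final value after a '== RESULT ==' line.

Walk:
N0 x:[26,118/3] y:[91/3,128/3] z:[67/3,33] -> hit [91/3,33], descend [4, 9]
  N4 x:[26,118/3] y:[94/3,42] z:[67/3,26] -> miss, prune
  N9 x:[30,116/3] y:[91/3,128/3] z:[79/3,33] -> hit [91/3,33], descend [1, 2]
    N1 x:[95/3,116/3] y:[91/3,103/3] z:[79/3,33] -> hit [95/3,33], descend [5, 6]
      N5 x:[95/3,33] y:[91/3,97/3] z:[79/3,86/3] -> miss, prune
      N6 x:[98/3,116/3] y:[98/3,103/3] z:[92/3,33] -> hit [98/3,33] leaf, test {P4@t=33, P10(miss)}
    N2 x:[30,107/3] y:[36,128/3] z:[79/3,31] -> miss, prune

7 AABB tests over nodes [0, 4, 9, 1, 5, 6, 2]; 1 leaf entered; closest P4.

== RESULT ==
[0, 4, 9, 1, 5, 6, 2]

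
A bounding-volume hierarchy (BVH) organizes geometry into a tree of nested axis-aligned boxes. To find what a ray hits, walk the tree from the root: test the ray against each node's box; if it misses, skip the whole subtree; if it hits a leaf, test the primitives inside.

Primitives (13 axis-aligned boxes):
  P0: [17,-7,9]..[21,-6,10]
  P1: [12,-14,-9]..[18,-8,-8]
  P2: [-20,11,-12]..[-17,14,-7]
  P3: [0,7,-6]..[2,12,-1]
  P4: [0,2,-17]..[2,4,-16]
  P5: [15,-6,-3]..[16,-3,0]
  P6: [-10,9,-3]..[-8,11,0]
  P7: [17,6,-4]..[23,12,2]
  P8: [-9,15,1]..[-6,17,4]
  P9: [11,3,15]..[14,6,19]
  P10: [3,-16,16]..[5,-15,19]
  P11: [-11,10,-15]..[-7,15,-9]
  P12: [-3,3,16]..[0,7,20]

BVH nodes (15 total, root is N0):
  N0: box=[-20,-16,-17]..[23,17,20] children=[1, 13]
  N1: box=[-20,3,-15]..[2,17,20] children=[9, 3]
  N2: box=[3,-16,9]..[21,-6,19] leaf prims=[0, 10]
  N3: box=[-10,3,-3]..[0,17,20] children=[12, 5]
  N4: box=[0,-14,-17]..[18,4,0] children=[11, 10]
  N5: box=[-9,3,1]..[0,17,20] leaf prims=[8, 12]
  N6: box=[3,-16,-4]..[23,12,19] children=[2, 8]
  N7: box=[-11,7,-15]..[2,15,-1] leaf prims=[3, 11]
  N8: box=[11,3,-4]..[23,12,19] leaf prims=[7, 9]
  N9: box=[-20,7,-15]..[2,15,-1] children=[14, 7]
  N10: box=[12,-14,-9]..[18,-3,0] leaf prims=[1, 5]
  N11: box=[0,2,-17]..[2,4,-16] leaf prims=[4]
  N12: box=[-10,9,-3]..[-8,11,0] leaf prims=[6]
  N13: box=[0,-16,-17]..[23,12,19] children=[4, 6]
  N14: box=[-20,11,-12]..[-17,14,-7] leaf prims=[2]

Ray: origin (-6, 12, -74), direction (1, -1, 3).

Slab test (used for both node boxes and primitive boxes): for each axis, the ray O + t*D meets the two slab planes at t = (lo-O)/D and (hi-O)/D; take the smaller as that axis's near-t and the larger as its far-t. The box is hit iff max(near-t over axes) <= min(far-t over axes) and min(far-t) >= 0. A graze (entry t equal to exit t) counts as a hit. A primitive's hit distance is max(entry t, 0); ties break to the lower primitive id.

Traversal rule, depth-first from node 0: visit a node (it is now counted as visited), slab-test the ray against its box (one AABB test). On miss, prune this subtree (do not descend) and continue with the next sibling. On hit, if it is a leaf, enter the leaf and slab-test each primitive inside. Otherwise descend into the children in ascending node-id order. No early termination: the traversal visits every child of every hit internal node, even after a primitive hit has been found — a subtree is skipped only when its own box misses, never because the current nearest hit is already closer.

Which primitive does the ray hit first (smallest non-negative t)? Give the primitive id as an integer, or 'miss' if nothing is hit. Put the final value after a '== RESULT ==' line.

Trace the traversal:
N0 x:[-14,29] y:[-5,28] z:[19,94/3] -> hit [19,28], descend [1, 13]
  N1 x:[-14,8] y:[-5,9] z:[59/3,94/3] -> miss, prune
  N13 x:[6,29] y:[0,28] z:[19,31] -> hit [19,28], descend [4, 6]
    N4 x:[6,24] y:[8,26] z:[19,74/3] -> hit [19,24], descend [10, 11]
      N10 x:[18,24] y:[15,26] z:[65/3,74/3] -> hit [65/3,24] leaf, test {P1@t=65/3, P5(miss)}
      N11 x:[6,8] y:[8,10] z:[19,58/3] -> miss, prune
    N6 x:[9,29] y:[0,28] z:[70/3,31] -> hit [70/3,28], descend [2, 8]
      N2 x:[9,27] y:[18,28] z:[83/3,31] -> miss, prune
      N8 x:[17,29] y:[0,9] z:[70/3,31] -> miss, prune

order=[0, 1, 13, 4, 10, 11, 6, 2, 8]  |boxes|=9  |leaves|=1  hit=P1

== RESULT ==
1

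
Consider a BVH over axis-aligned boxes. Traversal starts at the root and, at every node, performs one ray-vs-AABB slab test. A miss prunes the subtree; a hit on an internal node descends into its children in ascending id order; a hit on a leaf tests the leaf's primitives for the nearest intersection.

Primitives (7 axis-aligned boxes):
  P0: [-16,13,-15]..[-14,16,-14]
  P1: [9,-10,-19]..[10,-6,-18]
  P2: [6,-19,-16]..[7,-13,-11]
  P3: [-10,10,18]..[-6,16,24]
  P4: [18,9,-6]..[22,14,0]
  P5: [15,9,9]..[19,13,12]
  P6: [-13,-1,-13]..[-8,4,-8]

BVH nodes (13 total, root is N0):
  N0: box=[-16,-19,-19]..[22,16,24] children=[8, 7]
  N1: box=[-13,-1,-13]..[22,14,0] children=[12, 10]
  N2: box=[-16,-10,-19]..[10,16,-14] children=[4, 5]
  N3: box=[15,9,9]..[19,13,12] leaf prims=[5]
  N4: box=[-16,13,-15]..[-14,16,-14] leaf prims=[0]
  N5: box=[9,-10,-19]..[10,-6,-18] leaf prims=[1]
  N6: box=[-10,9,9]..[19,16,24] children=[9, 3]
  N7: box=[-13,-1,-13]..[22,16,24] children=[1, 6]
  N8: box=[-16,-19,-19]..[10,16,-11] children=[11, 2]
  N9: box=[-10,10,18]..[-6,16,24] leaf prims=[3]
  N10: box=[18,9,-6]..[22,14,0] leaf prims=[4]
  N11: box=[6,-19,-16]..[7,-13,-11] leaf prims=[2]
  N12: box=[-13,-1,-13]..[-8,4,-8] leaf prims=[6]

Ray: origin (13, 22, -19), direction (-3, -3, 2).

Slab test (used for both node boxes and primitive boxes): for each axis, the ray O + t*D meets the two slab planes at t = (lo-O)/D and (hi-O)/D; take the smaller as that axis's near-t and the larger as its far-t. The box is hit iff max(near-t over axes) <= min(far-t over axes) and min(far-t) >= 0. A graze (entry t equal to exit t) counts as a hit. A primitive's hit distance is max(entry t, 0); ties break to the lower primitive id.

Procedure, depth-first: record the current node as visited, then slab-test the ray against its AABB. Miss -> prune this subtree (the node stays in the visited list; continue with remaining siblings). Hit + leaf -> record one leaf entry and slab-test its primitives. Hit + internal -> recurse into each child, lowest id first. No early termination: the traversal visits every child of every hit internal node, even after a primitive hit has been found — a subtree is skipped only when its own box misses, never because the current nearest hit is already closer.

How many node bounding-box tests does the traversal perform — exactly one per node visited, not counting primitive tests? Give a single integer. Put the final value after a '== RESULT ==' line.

Traverse from the root:
N0 x:[-3,29/3] y:[2,41/3] z:[0,43/2] -> hit [2,29/3], descend [7, 8]
  N7 x:[-3,26/3] y:[2,23/3] z:[3,43/2] -> hit [3,23/3], descend [1, 6]
    N1 x:[-3,26/3] y:[8/3,23/3] z:[3,19/2] -> hit [3,23/3], descend [10, 12]
      N10 x:[-3,-5/3] y:[8/3,13/3] z:[13/2,19/2] -> miss, prune
      N12 x:[7,26/3] y:[6,23/3] z:[3,11/2] -> miss, prune
    N6 x:[-2,23/3] y:[2,13/3] z:[14,43/2] -> miss, prune
  N8 x:[1,29/3] y:[2,41/3] z:[0,4] -> hit [2,4], descend [2, 11]
    N2 x:[1,29/3] y:[2,32/3] z:[0,5/2] -> hit [2,5/2], descend [4, 5]
      N4 x:[9,29/3] y:[2,3] z:[2,5/2] -> miss, prune
      N5 x:[1,4/3] y:[28/3,32/3] z:[0,1/2] -> miss, prune
    N11 x:[2,7/3] y:[35/3,41/3] z:[3/2,4] -> miss, prune

11 AABB tests over nodes [0, 7, 1, 10, 12, 6, 8, 2, 4, 5, 11]; 0 leaves entered; closest miss.

== RESULT ==
11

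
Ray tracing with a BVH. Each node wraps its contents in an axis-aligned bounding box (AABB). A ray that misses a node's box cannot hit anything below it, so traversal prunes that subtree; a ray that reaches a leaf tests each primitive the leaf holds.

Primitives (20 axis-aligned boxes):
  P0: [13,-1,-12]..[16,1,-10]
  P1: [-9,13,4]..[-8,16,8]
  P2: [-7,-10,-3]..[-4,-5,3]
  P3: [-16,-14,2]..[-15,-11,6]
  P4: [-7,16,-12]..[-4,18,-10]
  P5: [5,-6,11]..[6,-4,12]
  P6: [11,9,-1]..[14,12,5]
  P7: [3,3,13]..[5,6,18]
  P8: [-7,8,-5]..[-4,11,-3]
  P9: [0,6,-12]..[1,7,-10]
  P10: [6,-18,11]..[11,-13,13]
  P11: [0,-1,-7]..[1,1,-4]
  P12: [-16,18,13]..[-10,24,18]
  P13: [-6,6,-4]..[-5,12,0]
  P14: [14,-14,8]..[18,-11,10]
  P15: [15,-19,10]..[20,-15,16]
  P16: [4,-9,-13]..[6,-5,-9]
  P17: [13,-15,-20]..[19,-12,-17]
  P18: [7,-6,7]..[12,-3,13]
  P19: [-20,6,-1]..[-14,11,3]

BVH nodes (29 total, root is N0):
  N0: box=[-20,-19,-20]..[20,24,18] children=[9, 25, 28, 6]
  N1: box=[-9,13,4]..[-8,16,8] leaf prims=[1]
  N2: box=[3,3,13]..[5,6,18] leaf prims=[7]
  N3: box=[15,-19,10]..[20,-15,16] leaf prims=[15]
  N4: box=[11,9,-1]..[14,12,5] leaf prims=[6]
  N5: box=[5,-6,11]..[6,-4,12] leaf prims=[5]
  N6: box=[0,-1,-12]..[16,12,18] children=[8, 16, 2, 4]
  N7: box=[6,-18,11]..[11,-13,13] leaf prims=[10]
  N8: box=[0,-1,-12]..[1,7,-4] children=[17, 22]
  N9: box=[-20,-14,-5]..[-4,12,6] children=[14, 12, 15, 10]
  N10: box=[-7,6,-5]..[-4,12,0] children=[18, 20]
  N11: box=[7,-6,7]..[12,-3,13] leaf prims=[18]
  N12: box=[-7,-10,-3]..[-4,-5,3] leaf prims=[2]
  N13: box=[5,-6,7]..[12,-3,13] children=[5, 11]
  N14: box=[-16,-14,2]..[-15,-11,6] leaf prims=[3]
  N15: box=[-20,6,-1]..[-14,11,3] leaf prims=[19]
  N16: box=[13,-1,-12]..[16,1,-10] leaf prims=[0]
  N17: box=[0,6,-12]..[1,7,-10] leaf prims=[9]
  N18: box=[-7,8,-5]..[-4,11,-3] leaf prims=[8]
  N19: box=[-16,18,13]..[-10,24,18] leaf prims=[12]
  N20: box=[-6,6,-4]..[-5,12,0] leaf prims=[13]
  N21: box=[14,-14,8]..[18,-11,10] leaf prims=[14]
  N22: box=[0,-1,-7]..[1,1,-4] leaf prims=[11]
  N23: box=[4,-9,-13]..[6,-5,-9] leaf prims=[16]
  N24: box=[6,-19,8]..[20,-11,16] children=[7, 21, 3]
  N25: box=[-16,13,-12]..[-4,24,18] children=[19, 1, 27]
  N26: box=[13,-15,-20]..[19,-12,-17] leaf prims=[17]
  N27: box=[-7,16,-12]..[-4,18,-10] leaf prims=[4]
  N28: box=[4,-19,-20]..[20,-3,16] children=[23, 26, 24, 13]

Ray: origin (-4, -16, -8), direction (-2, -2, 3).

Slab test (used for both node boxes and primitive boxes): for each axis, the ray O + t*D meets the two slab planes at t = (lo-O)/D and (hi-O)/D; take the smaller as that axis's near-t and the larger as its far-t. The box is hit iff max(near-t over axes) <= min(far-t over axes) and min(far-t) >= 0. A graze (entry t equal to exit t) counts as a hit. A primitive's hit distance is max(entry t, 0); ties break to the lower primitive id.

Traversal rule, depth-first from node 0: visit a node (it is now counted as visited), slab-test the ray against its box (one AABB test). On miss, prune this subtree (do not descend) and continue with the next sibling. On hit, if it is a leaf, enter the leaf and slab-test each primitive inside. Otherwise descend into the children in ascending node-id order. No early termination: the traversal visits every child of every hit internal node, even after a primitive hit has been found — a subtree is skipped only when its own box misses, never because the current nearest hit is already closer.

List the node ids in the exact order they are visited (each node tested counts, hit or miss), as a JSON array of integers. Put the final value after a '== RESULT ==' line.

Walk:
N0 x:[-12,8] y:[-20,3/2] z:[-4,26/3] -> hit [-4,3/2], descend [6, 9, 25, 28]
  N6 x:[-10,-2] y:[-14,-15/2] z:[-4/3,26/3] -> miss, prune
  N9 x:[0,8] y:[-14,-1] z:[1,14/3] -> miss, prune
  N25 x:[0,6] y:[-20,-29/2] z:[-4/3,26/3] -> miss, prune
  N28 x:[-12,-4] y:[-13/2,3/2] z:[-4,8] -> miss, prune

5 AABB tests over nodes [0, 6, 9, 25, 28]; 0 leaves entered; closest miss.

== RESULT ==
[0, 6, 9, 25, 28]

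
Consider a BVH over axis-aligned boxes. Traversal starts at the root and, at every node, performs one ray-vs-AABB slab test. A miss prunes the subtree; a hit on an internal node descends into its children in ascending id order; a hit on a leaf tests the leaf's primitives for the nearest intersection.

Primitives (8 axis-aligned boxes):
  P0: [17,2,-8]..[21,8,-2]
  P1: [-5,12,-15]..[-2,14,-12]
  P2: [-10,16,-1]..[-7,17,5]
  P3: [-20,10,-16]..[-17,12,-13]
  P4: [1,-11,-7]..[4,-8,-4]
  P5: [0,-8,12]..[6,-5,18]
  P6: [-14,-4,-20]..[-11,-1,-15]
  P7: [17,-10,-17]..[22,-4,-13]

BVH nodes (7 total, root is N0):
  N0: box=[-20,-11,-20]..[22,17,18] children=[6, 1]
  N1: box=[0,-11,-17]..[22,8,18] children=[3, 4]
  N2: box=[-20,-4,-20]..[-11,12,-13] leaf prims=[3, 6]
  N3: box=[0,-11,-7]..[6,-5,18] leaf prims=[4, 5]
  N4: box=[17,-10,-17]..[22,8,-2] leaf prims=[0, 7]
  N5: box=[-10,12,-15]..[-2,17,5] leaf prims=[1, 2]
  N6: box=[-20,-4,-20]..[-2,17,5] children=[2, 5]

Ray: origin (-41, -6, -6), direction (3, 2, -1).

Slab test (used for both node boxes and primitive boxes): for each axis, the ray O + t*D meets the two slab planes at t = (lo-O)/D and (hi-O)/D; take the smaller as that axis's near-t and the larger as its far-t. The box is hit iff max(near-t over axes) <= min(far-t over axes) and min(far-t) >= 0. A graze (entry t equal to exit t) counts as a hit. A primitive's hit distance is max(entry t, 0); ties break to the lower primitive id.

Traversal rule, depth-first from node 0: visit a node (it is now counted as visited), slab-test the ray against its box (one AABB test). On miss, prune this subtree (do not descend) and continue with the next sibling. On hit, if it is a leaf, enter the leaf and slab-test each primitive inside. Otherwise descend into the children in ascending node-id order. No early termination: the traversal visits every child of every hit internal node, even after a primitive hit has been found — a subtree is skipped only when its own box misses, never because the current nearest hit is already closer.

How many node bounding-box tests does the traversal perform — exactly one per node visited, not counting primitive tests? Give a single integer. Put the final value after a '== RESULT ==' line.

Trace the traversal:
N0 x:[7,21] y:[-5/2,23/2] z:[-24,14] -> hit [7,23/2], descend [1, 6]
  N1 x:[41/3,21] y:[-5/2,7] z:[-24,11] -> miss, prune
  N6 x:[7,13] y:[1,23/2] z:[-11,14] -> hit [7,23/2], descend [2, 5]
    N2 x:[7,10] y:[1,9] z:[7,14] -> hit [7,9] leaf, test {P3@t=8, P6(miss)}
    N5 x:[31/3,13] y:[9,23/2] z:[-11,9] -> miss, prune

order=[0, 1, 6, 2, 5]  |boxes|=5  |leaves|=1  hit=P3

== RESULT ==
5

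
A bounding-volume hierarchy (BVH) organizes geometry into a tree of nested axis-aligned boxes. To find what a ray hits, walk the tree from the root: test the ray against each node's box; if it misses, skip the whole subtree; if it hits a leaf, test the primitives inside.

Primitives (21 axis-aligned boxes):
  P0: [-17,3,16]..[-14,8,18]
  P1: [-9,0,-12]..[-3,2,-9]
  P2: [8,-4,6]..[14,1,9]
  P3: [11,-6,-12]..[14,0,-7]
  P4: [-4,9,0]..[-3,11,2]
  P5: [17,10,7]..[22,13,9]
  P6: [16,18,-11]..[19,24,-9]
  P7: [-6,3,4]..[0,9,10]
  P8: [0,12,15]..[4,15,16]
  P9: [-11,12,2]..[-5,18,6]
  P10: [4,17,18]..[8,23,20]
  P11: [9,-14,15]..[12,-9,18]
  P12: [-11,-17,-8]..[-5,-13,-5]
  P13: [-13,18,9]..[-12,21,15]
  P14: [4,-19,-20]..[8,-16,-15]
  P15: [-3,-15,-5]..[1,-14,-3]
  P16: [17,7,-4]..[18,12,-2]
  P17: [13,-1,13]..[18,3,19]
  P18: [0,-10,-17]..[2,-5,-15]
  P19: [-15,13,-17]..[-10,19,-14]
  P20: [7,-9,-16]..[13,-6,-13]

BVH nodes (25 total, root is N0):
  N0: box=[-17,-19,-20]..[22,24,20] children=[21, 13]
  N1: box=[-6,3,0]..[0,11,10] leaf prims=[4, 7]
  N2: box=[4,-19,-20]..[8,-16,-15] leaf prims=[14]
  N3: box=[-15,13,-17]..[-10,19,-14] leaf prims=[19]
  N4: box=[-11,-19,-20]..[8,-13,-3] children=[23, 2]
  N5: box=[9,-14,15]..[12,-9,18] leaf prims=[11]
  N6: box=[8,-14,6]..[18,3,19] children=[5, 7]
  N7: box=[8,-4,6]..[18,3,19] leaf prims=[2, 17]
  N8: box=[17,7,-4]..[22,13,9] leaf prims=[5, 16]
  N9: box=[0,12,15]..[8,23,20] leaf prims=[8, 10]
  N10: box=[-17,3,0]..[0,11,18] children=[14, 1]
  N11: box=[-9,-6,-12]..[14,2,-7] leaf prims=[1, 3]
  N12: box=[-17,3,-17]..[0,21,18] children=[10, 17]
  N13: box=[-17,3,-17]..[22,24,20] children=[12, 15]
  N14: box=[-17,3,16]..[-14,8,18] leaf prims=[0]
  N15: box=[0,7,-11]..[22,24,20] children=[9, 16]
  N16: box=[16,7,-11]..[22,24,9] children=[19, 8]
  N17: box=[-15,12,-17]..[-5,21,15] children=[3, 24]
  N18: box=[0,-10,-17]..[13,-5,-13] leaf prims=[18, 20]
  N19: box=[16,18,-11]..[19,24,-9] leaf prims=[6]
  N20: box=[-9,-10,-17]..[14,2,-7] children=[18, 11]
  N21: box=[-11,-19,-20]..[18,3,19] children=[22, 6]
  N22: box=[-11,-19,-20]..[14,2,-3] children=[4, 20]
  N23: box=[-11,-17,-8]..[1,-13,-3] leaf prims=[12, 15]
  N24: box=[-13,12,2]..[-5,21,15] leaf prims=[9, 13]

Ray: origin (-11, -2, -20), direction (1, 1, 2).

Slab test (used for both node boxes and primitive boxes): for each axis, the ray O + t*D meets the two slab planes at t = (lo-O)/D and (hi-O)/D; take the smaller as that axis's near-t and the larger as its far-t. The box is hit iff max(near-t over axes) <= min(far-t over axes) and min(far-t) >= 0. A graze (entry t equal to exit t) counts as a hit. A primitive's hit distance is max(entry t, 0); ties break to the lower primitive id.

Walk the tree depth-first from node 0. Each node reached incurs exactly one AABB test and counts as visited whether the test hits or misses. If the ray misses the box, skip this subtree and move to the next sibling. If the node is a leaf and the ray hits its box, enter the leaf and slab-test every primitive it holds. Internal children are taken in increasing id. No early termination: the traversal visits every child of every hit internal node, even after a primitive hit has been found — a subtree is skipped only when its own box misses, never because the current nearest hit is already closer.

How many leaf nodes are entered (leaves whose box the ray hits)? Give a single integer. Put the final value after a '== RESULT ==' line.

Traverse from the root:
N0 x:[-6,33] y:[-17,26] z:[0,20] -> hit [0,20], descend [13, 21]
  N13 x:[-6,33] y:[5,26] z:[3/2,20] -> hit [5,20], descend [12, 15]
    N12 x:[-6,11] y:[5,23] z:[3/2,19] -> hit [5,11], descend [10, 17]
      N10 x:[-6,11] y:[5,13] z:[10,19] -> hit [10,11], descend [1, 14]
        N1 x:[5,11] y:[5,13] z:[10,15] -> hit [10,11] leaf, test {P4(miss), P7(miss)}
        N14 x:[-6,-3] y:[5,10] z:[18,19] -> miss, prune
      N17 x:[-4,6] y:[14,23] z:[3/2,35/2] -> miss, prune
    N15 x:[11,33] y:[9,26] z:[9/2,20] -> hit [11,20], descend [9, 16]
      N9 x:[11,19] y:[14,25] z:[35/2,20] -> hit [35/2,19] leaf, test {P8(miss), P10@t=19}
      N16 x:[27,33] y:[9,26] z:[9/2,29/2] -> miss, prune
  N21 x:[0,29] y:[-17,5] z:[0,39/2] -> hit [0,5], descend [6, 22]
    N6 x:[19,29] y:[-12,5] z:[13,39/2] -> miss, prune
    N22 x:[0,25] y:[-17,4] z:[0,17/2] -> hit [0,4], descend [4, 20]
      N4 x:[0,19] y:[-17,-11] z:[0,17/2] -> miss, prune
      N20 x:[2,25] y:[-8,4] z:[3/2,13/2] -> hit [2,4], descend [11, 18]
        N11 x:[2,25] y:[-4,4] z:[4,13/2] -> hit [4,4] leaf, test {P1@t=4, P3(miss)}
        N18 x:[11,24] y:[-8,-3] z:[3/2,7/2] -> miss, prune

Summary -> nodes [0, 13, 12, 10, 1, 14, 17, 15, 9, 16, 21, 6, 22, 4, 20, 11, 18]; box-tests=17; leaf-entries=3; first=P1

== RESULT ==
3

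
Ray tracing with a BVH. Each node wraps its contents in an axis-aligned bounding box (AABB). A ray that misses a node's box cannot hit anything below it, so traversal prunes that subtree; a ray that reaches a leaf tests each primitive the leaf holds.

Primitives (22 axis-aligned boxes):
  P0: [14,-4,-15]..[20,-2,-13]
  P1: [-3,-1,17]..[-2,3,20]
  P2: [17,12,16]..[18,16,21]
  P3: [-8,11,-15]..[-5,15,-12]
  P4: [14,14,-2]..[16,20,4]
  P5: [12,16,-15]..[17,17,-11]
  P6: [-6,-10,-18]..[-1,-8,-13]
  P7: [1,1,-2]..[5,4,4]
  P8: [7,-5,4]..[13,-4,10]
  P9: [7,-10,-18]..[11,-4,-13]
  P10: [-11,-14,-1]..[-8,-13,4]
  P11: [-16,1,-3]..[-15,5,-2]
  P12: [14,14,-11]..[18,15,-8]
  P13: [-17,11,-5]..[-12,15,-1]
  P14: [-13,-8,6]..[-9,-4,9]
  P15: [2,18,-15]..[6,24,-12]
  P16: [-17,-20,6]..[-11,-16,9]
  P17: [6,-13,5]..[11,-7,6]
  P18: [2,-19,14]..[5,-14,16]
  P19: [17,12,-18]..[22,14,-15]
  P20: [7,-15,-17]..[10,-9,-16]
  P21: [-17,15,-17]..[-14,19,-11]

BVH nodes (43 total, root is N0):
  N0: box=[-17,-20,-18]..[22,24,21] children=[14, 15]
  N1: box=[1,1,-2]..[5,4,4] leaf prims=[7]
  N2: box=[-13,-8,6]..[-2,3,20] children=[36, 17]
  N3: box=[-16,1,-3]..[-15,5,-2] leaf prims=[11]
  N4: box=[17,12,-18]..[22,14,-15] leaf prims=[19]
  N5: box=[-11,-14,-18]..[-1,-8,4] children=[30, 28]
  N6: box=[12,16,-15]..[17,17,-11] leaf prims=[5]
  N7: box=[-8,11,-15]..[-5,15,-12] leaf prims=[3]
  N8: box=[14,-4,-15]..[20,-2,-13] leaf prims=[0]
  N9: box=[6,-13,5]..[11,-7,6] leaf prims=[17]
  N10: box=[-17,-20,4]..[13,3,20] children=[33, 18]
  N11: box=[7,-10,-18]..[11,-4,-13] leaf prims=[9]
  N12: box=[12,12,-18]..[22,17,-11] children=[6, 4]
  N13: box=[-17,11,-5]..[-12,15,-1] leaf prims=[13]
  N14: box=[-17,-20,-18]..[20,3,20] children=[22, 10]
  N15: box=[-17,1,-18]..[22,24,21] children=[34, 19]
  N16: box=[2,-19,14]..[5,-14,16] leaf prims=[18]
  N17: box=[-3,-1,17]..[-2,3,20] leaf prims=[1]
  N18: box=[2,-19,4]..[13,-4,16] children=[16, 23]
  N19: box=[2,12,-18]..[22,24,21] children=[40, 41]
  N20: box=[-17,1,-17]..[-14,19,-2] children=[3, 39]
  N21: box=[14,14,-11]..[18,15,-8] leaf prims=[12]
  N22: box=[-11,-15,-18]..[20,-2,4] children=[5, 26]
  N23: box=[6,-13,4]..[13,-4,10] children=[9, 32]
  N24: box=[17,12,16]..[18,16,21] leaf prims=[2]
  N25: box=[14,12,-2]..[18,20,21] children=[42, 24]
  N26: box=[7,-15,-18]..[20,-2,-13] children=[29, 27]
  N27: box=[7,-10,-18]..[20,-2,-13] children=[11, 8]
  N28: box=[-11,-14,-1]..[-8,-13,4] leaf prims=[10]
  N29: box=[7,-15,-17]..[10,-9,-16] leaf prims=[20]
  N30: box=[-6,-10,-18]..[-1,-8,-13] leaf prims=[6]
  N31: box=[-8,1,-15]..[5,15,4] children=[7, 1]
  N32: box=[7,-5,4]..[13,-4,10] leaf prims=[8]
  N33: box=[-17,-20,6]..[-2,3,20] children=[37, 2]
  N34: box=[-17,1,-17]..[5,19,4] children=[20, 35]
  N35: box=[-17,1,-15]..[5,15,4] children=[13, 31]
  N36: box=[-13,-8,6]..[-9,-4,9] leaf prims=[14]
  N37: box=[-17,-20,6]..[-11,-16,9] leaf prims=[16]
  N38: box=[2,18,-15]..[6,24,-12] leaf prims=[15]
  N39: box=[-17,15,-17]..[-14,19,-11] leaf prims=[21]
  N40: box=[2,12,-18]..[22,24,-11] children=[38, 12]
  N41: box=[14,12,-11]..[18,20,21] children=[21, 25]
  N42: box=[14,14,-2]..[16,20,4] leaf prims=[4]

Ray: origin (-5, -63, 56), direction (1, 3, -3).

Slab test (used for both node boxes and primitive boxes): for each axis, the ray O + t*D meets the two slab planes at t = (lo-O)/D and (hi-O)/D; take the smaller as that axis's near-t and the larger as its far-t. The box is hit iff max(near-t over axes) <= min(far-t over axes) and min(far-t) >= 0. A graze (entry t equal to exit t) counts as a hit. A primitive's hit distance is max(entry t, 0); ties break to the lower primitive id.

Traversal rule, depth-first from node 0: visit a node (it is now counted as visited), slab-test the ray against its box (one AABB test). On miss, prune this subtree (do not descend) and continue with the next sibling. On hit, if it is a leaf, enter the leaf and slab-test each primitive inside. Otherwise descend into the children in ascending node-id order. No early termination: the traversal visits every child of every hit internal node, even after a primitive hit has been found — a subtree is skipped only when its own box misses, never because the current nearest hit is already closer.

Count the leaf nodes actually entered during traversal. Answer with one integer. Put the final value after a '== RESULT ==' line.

Traverse from the root:
N0 x:[-12,27] y:[43/3,29] z:[35/3,74/3] -> hit [43/3,74/3], descend [14, 15]
  N14 x:[-12,25] y:[43/3,22] z:[12,74/3] -> hit [43/3,22], descend [10, 22]
    N10 x:[-12,18] y:[43/3,22] z:[12,52/3] -> hit [43/3,52/3], descend [18, 33]
      N18 x:[7,18] y:[44/3,59/3] z:[40/3,52/3] -> hit [44/3,52/3], descend [16, 23]
        N16 x:[7,10] y:[44/3,49/3] z:[40/3,14] -> miss, prune
        N23 x:[11,18] y:[50/3,59/3] z:[46/3,52/3] -> hit [50/3,52/3], descend [9, 32]
          N9 x:[11,16] y:[50/3,56/3] z:[50/3,17] -> miss, prune
          N32 x:[12,18] y:[58/3,59/3] z:[46/3,52/3] -> miss, prune
      N33 x:[-12,3] y:[43/3,22] z:[12,50/3] -> miss, prune
    N22 x:[-6,25] y:[16,61/3] z:[52/3,74/3] -> hit [52/3,61/3], descend [5, 26]
      N5 x:[-6,4] y:[49/3,55/3] z:[52/3,74/3] -> miss, prune
      N26 x:[12,25] y:[16,61/3] z:[23,74/3] -> miss, prune
  N15 x:[-12,27] y:[64/3,29] z:[35/3,74/3] -> hit [64/3,74/3], descend [19, 34]
    N19 x:[7,27] y:[25,29] z:[35/3,74/3] -> miss, prune
    N34 x:[-12,10] y:[64/3,82/3] z:[52/3,73/3] -> miss, prune

Summary -> nodes [0, 14, 10, 18, 16, 23, 9, 32, 33, 22, 5, 26, 15, 19, 34]; box-tests=15; leaf-entries=0; first=miss

== RESULT ==
0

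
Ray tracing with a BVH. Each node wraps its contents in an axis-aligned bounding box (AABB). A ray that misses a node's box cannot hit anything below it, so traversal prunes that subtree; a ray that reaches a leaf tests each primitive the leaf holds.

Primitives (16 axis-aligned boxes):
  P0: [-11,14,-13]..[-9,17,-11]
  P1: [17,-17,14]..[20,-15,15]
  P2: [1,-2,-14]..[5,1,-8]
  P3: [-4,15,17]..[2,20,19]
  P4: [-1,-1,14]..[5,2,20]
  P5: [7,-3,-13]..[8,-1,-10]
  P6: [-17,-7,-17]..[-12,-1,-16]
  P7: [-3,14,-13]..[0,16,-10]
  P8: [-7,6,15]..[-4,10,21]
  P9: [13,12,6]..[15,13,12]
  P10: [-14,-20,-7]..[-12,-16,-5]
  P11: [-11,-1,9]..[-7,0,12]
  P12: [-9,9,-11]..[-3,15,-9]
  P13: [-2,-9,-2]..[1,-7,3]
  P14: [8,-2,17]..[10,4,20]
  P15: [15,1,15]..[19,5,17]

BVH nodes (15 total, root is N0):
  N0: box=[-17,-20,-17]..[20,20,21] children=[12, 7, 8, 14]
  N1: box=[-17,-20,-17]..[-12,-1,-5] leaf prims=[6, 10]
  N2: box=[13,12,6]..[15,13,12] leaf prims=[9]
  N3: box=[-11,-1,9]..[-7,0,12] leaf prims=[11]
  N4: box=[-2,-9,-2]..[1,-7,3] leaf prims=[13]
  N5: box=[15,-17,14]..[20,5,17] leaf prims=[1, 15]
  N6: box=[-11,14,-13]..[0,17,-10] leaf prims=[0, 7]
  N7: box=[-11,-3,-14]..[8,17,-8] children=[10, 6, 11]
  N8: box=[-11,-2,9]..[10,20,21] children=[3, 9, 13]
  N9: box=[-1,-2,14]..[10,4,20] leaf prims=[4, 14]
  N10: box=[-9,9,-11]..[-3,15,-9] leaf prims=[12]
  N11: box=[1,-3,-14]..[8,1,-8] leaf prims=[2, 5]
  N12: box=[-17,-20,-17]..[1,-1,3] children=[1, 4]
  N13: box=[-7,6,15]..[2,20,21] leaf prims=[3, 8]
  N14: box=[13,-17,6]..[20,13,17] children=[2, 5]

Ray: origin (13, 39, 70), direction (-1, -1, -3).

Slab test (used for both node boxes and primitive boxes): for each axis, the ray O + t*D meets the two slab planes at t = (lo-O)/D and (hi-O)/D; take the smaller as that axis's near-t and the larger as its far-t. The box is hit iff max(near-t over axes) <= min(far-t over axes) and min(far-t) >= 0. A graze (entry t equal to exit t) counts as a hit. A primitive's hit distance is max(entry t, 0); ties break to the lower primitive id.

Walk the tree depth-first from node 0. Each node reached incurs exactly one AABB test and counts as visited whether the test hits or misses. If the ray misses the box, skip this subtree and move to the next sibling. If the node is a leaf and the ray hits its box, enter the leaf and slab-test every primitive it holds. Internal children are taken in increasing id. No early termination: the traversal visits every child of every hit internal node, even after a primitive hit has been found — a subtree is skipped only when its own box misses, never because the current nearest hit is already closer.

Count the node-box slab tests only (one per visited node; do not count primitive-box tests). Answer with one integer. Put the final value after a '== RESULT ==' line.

Walk:
N0 x:[-7,30] y:[19,59] z:[49/3,29] -> hit [19,29], descend [7, 8, 12, 14]
  N7 x:[5,24] y:[22,42] z:[26,28] -> miss, prune
  N8 x:[3,24] y:[19,41] z:[49/3,61/3] -> hit [19,61/3], descend [3, 9, 13]
    N3 x:[20,24] y:[39,40] z:[58/3,61/3] -> miss, prune
    N9 x:[3,14] y:[35,41] z:[50/3,56/3] -> miss, prune
    N13 x:[11,20] y:[19,33] z:[49/3,55/3] -> miss, prune
  N12 x:[12,30] y:[40,59] z:[67/3,29] -> miss, prune
  N14 x:[-7,0] y:[26,56] z:[53/3,64/3] -> miss, prune

Visited [0, 7, 8, 3, 9, 13, 12, 14]. Tests: 8 box, 0 leaf. Nearest: miss.

== RESULT ==
8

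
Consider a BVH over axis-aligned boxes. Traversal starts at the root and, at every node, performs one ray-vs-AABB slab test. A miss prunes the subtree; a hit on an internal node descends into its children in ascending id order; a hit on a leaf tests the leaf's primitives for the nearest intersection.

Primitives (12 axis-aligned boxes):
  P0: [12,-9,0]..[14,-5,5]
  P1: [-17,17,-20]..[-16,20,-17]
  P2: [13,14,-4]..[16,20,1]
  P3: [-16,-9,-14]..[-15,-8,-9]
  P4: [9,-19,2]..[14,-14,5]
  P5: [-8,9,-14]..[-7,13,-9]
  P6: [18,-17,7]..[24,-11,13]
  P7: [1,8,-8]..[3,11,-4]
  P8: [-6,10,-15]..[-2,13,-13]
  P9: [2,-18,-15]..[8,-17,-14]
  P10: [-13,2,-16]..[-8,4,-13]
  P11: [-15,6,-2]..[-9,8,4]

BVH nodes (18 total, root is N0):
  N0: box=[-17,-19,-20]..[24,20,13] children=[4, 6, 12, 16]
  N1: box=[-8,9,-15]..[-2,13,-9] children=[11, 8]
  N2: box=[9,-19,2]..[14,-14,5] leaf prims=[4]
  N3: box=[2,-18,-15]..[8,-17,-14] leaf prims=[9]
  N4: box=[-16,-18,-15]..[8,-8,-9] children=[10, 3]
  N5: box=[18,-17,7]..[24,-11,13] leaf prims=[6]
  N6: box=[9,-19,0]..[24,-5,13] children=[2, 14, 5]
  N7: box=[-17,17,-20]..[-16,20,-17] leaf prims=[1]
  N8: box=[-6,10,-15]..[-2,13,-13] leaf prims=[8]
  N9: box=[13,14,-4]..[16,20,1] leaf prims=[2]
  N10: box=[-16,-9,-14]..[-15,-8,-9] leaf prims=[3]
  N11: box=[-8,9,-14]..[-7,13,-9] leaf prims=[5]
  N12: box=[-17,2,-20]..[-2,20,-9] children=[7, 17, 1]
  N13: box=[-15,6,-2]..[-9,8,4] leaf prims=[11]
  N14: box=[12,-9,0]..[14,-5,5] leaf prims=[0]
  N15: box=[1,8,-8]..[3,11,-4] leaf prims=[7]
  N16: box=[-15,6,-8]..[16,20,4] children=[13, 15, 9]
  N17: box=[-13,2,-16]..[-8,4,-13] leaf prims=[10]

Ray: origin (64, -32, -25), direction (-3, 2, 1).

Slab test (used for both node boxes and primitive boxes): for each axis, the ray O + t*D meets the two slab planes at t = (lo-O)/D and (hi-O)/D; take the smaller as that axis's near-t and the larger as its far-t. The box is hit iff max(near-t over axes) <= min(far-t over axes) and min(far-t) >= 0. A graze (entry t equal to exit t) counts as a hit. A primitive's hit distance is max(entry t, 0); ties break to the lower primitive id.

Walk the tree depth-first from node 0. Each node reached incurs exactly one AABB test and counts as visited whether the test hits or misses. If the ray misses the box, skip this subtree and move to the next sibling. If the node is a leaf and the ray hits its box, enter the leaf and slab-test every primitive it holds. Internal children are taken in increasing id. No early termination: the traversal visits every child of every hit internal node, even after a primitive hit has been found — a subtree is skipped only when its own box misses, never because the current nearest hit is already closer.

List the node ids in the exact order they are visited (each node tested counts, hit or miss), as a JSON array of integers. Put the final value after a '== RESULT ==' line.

Trace the traversal:
N0 x:[40/3,27] y:[13/2,26] z:[5,38] -> hit [40/3,26], descend [4, 6, 12, 16]
  N4 x:[56/3,80/3] y:[7,12] z:[10,16] -> miss, prune
  N6 x:[40/3,55/3] y:[13/2,27/2] z:[25,38] -> miss, prune
  N12 x:[22,27] y:[17,26] z:[5,16] -> miss, prune
  N16 x:[16,79/3] y:[19,26] z:[17,29] -> hit [19,26], descend [9, 13, 15]
    N9 x:[16,17] y:[23,26] z:[21,26] -> miss, prune
    N13 x:[73/3,79/3] y:[19,20] z:[23,29] -> miss, prune
    N15 x:[61/3,21] y:[20,43/2] z:[17,21] -> hit [61/3,21] leaf, test {P7@t=61/3}

order=[0, 4, 6, 12, 16, 9, 13, 15]  |boxes|=8  |leaves|=1  hit=P7

== RESULT ==
[0, 4, 6, 12, 16, 9, 13, 15]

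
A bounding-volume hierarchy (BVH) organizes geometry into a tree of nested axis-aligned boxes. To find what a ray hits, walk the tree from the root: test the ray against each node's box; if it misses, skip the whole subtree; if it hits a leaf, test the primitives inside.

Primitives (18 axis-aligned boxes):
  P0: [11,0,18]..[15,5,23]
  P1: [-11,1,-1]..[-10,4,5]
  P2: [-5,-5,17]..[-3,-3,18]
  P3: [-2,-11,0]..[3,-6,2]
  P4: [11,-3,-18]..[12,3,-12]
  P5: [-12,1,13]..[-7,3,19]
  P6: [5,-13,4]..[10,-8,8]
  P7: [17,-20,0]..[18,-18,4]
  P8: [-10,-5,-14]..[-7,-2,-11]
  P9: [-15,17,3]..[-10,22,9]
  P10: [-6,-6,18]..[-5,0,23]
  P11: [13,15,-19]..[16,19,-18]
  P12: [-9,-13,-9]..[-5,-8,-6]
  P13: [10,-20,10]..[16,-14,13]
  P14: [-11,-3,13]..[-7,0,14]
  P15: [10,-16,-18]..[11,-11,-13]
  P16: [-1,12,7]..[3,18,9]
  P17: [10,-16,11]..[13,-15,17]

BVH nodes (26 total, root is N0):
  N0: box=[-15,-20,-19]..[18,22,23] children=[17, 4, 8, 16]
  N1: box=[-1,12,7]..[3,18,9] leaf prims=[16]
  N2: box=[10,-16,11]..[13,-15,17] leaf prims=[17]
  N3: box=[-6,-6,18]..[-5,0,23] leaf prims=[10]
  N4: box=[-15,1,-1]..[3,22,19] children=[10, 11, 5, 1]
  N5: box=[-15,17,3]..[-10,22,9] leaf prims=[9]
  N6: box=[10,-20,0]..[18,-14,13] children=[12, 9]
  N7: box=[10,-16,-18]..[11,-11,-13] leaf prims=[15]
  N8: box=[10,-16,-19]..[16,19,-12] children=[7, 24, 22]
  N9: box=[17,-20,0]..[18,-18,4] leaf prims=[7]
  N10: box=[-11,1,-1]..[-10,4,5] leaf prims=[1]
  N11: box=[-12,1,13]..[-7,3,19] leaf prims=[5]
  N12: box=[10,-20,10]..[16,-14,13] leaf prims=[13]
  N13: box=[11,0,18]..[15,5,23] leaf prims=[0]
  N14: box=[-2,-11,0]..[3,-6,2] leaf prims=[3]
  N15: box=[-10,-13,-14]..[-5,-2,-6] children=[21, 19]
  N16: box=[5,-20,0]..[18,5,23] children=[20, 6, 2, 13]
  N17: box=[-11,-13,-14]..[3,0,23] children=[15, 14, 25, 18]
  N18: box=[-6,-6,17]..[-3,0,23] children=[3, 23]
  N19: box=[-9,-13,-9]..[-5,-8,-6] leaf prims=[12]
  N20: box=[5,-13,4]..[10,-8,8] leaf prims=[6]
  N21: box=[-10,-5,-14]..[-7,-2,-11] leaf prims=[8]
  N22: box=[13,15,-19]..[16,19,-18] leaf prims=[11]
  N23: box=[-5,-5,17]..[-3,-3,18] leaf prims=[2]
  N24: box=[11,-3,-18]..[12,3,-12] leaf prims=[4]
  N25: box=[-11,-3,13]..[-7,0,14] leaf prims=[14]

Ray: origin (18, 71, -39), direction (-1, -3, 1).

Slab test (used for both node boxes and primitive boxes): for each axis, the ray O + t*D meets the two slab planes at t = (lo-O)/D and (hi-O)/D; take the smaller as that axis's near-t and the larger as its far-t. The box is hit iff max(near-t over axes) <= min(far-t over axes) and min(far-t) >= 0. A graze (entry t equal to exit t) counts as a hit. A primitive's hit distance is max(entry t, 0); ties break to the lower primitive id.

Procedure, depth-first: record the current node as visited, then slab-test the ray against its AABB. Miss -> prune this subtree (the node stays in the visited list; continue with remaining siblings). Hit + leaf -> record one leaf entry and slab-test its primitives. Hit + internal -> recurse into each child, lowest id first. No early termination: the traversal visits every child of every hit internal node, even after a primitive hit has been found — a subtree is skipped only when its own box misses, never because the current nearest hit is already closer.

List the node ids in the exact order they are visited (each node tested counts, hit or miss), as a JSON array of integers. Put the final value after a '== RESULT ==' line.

Walk:
N0 x:[0,33] y:[49/3,91/3] z:[20,62] -> hit [20,91/3], descend [4, 8, 16, 17]
  N4 x:[15,33] y:[49/3,70/3] z:[38,58] -> miss, prune
  N8 x:[2,8] y:[52/3,29] z:[20,27] -> miss, prune
  N16 x:[0,13] y:[22,91/3] z:[39,62] -> miss, prune
  N17 x:[15,29] y:[71/3,28] z:[25,62] -> hit [25,28], descend [14, 15, 18, 25]
    N14 x:[15,20] y:[77/3,82/3] z:[39,41] -> miss, prune
    N15 x:[23,28] y:[73/3,28] z:[25,33] -> hit [25,28], descend [19, 21]
      N19 x:[23,27] y:[79/3,28] z:[30,33] -> miss, prune
      N21 x:[25,28] y:[73/3,76/3] z:[25,28] -> hit [25,76/3] leaf, test {P8@t=25}
    N18 x:[21,24] y:[71/3,77/3] z:[56,62] -> miss, prune
    N25 x:[25,29] y:[71/3,74/3] z:[52,53] -> miss, prune

11 AABB tests over nodes [0, 4, 8, 16, 17, 14, 15, 19, 21, 18, 25]; 1 leaf entered; closest P8.

== RESULT ==
[0, 4, 8, 16, 17, 14, 15, 19, 21, 18, 25]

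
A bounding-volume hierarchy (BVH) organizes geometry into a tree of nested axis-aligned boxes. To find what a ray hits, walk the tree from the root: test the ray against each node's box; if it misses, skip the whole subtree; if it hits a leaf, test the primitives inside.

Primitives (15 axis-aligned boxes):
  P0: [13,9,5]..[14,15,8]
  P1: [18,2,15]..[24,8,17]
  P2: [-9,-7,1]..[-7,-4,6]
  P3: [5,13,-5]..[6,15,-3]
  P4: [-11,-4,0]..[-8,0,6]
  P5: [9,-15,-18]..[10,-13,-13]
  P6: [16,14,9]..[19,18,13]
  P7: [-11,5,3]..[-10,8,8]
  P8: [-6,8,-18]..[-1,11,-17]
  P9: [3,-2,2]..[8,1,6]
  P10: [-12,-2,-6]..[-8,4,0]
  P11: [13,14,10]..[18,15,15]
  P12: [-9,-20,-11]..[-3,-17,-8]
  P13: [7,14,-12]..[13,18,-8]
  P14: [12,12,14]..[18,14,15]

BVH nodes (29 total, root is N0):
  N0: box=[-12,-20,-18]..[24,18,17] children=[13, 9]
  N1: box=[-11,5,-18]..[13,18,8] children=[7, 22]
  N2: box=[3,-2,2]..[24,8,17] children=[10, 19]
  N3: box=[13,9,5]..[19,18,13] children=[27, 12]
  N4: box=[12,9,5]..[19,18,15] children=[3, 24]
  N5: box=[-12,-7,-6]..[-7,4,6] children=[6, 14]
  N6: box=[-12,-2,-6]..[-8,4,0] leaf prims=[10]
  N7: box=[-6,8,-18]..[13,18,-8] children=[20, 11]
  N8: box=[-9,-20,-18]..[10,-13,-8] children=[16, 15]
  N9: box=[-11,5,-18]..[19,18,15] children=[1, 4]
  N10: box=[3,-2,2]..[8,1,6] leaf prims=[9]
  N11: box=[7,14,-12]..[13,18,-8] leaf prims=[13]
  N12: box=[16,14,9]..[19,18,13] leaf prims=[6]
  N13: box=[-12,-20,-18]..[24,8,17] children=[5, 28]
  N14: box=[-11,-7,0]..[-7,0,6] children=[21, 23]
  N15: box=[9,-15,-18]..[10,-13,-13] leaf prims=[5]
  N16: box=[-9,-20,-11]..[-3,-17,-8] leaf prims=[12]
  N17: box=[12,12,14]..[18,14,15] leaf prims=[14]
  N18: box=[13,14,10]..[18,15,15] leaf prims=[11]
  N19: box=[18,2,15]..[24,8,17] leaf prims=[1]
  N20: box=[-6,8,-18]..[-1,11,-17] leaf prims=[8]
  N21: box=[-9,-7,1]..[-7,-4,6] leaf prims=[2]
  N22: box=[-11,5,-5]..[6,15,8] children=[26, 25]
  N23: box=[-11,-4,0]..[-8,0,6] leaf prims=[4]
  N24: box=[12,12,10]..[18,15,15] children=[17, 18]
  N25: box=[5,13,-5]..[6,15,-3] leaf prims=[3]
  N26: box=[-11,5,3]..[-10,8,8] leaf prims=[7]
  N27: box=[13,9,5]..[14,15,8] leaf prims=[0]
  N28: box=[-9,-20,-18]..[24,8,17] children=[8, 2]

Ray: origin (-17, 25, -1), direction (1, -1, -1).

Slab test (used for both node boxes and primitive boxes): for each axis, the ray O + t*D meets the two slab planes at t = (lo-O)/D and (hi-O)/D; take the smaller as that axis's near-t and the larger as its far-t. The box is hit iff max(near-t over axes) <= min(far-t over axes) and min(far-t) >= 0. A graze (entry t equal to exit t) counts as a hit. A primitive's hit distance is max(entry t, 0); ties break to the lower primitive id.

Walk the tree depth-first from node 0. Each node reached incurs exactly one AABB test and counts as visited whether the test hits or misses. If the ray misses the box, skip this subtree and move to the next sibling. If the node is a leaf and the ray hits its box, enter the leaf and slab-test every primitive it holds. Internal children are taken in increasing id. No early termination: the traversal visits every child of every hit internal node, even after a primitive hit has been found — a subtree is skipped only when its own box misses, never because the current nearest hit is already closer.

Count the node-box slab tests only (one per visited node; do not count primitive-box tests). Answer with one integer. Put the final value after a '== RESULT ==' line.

Trace the traversal:
N0 x:[5,41] y:[7,45] z:[-18,17] -> hit [7,17], descend [9, 13]
  N9 x:[6,36] y:[7,20] z:[-16,17] -> hit [7,17], descend [1, 4]
    N1 x:[6,30] y:[7,20] z:[-9,17] -> hit [7,17], descend [7, 22]
      N7 x:[11,30] y:[7,17] z:[7,17] -> hit [11,17], descend [11, 20]
        N11 x:[24,30] y:[7,11] z:[7,11] -> miss, prune
        N20 x:[11,16] y:[14,17] z:[16,17] -> hit [16,16] leaf, test {P8@t=16}
      N22 x:[6,23] y:[10,20] z:[-9,4] -> miss, prune
    N4 x:[29,36] y:[7,16] z:[-16,-6] -> miss, prune
  N13 x:[5,41] y:[17,45] z:[-18,17] -> hit [17,17], descend [5, 28]
    N5 x:[5,10] y:[21,32] z:[-7,5] -> miss, prune
    N28 x:[8,41] y:[17,45] z:[-18,17] -> hit [17,17], descend [2, 8]
      N2 x:[20,41] y:[17,27] z:[-18,-3] -> miss, prune
      N8 x:[8,27] y:[38,45] z:[7,17] -> miss, prune

Summary -> nodes [0, 9, 1, 7, 11, 20, 22, 4, 13, 5, 28, 2, 8]; box-tests=13; leaf-entries=1; first=P8

== RESULT ==
13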